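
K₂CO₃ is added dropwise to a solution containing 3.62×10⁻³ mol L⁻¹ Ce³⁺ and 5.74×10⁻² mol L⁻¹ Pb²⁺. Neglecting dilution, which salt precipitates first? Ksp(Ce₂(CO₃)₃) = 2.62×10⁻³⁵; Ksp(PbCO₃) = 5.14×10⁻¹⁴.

PbCO₃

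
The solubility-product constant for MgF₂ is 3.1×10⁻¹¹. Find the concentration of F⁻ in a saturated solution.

4.0×10⁻⁴ M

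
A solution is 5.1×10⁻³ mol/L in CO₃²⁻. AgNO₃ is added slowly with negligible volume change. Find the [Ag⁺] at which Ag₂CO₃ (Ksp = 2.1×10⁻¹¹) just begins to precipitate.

6.4×10⁻⁵ M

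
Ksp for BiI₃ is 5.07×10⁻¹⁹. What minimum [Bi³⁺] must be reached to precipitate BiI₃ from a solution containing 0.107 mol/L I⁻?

4.14×10⁻¹⁶ M

The threshold for precipitation is Q = Ksp.
BiI₃(s) ⇌ Bi³⁺(aq) + 3 I⁻(aq)
Ksp = [Bi³⁺][I⁻]^3 = [Bi³⁺](0.107)^3
[Bi³⁺] = 5.07×10⁻¹⁹ / (0.107)^3 = 4.14×10⁻¹⁶
[Bi³⁺] = 4.14×10⁻¹⁶ mol/L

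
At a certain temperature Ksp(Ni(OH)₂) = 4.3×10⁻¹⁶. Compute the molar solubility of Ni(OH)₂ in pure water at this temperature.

4.8×10⁻⁶ M

Ni(OH)₂(s) ⇌ Ni²⁺(aq) + 2 OH⁻(aq)
For each mole of Ni(OH)₂ that dissolves per liter, [Ni²⁺] = s and [OH⁻] = 2s; let s denote this solubility.
Ksp = [Ni²⁺][OH⁻]^2 = s · (2s)^2 = 4s^3
4s^3 = 4.3×10⁻¹⁶  ⇒  s^3 = 1.1×10⁻¹⁶
s = (1.1×10⁻¹⁶)^(1/3) = 4.8×10⁻⁶ mol/L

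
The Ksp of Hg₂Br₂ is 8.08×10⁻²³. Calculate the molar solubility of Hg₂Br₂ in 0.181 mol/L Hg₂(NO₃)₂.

1.06×10⁻¹¹ M

Hg₂Br₂(s) ⇌ Hg₂²⁺(aq) + 2 Br⁻(aq)
The solution already contains Hg₂²⁺ at 0.181 mol/L. Let s be the molar solubility of Hg₂Br₂.
[Hg₂²⁺] ≈ 0.181 mol/L (common ion dominates); [Br⁻] = 2s.
Ksp = [Hg₂²⁺][Br⁻]^2 = (0.181)(2s)^2
(2s)^2 = 8.08×10⁻²³ / (0.181) = 4.46×10⁻²²
s = 1.06×10⁻¹¹ mol/L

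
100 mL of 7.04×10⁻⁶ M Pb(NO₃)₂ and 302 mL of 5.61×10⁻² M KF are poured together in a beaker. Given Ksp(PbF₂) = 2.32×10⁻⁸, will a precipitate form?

No

After mixing, V = 100 mL + 302 mL = 402 mL.
[Pb²⁺] = (7.04×10⁻⁶)(100)/402 = 1.75×10⁻⁶ M
[F⁻] = (5.61×10⁻²)(302)/402 = 4.21×10⁻² M
Q = [Pb²⁺][F⁻]^2 = 3.11×10⁻⁹
Q < Ksp (3.11×10⁻⁹ vs 2.32×10⁻⁸); the solution remains unsaturated and no precipitate forms.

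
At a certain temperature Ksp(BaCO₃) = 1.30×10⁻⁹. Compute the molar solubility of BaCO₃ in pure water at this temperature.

3.61×10⁻⁵ M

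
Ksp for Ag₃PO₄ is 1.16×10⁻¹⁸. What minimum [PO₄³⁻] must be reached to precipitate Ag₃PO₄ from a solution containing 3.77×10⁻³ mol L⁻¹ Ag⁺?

Each salt precipitates once Q = Ksp for that salt.
Ag₃PO₄(s) ⇌ 3 Ag⁺(aq) + PO₄³⁻(aq)
Ksp = [Ag⁺]^3[PO₄³⁻] = [PO₄³⁻](3.77×10⁻³)^3
[PO₄³⁻] = 1.16×10⁻¹⁸ / (3.77×10⁻³)^3 = 2.16×10⁻¹¹
[PO₄³⁻] = 2.16×10⁻¹¹ mol L⁻¹

2.16×10⁻¹¹ M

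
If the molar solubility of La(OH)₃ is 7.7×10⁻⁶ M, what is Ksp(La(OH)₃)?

Ksp = 9.5×10⁻²⁰

La(OH)₃(s) ⇌ La³⁺(aq) + 3 OH⁻(aq)
For each mole of La(OH)₃ that dissolves per liter, [La³⁺] = s and [OH⁻] = 3s; let s denote this solubility.
Ksp = [La³⁺][OH⁻]^3 = s · (3s)^3 = 27s^4
Ksp = 27 × (7.7×10⁻⁶)^4 = 9.5×10⁻²⁰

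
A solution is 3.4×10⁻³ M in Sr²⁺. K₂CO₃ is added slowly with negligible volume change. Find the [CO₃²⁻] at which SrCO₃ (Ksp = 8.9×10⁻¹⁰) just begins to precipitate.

2.6×10⁻⁷ M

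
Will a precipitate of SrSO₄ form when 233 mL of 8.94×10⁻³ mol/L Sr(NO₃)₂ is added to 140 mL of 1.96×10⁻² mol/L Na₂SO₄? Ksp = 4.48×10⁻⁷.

After mixing, V = 233 mL + 140 mL = 373 mL.
[Sr²⁺] = (8.94×10⁻³)(233)/373 = 5.58×10⁻³ mol/L
[SO₄²⁻] = (1.96×10⁻²)(140)/373 = 7.36×10⁻³ mol/L
Q = [Sr²⁺][SO₄²⁻] = 4.11×10⁻⁵
Q = 4.11×10⁻⁵ > Ksp = 4.48×10⁻⁷, so the solution is supersaturated and SrSO₄ precipitates.

Yes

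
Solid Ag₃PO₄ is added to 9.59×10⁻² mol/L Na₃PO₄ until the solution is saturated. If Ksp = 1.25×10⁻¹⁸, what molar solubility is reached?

Ag₃PO₄(s) ⇌ 3 Ag⁺(aq) + PO₄³⁻(aq)
With PO₄³⁻ already at 9.59×10⁻² mol/L and s small, take [PO₄³⁻] ≈ 9.59×10⁻² mol/L and [Ag⁺] = 3s.
Ksp = [Ag⁺]^3[PO₄³⁻] = (3s)^3(9.59×10⁻²)
(3s)^3 = 1.25×10⁻¹⁸ / (9.59×10⁻²) = 1.30×10⁻¹⁷
s = 7.84×10⁻⁷ mol/L

7.84×10⁻⁷ M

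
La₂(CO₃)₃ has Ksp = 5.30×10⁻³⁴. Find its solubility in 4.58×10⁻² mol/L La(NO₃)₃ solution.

La₂(CO₃)₃(s) ⇌ 2 La³⁺(aq) + 3 CO₃²⁻(aq)
Let s be the solubility of La₂(CO₃)₃ here. The common ion gives [La³⁺] ≈ 4.58×10⁻² mol/L, and [CO₃²⁻] = 3s.
Ksp = [La³⁺]^2[CO₃²⁻]^3 = (4.58×10⁻²)^2(3s)^3
(3s)^3 = 5.30×10⁻³⁴ / (4.58×10⁻²)^2 = 2.53×10⁻³¹
s = 2.11×10⁻¹¹ mol/L

2.11×10⁻¹¹ M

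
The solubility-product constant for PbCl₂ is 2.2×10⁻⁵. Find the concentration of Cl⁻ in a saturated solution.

PbCl₂(s) ⇌ Pb²⁺(aq) + 2 Cl⁻(aq)
With molar solubility s: [Pb²⁺] = s, [Cl⁻] = 2s.
Ksp = [Pb²⁺][Cl⁻]^2 = s · (2s)^2 = 4s^3 = 2.2×10⁻⁵
s = 1.8×10⁻² mol/L
[Cl⁻] = 2s = 3.5×10⁻² mol/L

3.5×10⁻² M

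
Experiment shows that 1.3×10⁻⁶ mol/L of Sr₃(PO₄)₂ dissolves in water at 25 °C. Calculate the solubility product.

Sr₃(PO₄)₂(s) ⇌ 3 Sr²⁺(aq) + 2 PO₄³⁻(aq)
Call the molar solubility s, so that [Sr²⁺] = 3s and [PO₄³⁻] = 2s.
Ksp = [Sr²⁺]^3[PO₄³⁻]^2 = (3s)^3 · (2s)^2 = 108s^5
Ksp = 108 × (1.3×10⁻⁶)^5 = 4.0×10⁻²⁸

Ksp = 4.0×10⁻²⁸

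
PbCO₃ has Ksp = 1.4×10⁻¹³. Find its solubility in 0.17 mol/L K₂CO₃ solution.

8.2×10⁻¹³ M

PbCO₃(s) ⇌ Pb²⁺(aq) + CO₃²⁻(aq)
The solution already contains CO₃²⁻ at 0.17 mol/L. Let s be the molar solubility of PbCO₃.
[CO₃²⁻] ≈ 0.17 mol/L (common ion dominates); [Pb²⁺] = s.
Ksp = [Pb²⁺][CO₃²⁻] = s(0.17)
s = 1.4×10⁻¹³ / (0.17) = 8.2×10⁻¹³
s = 8.2×10⁻¹³ mol/L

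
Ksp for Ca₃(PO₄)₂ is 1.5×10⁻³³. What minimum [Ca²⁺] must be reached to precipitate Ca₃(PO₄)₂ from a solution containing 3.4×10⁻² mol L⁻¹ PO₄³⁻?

1.1×10⁻¹⁰ M

Precipitation begins when Q = Ksp.
Ca₃(PO₄)₂(s) ⇌ 3 Ca²⁺(aq) + 2 PO₄³⁻(aq)
Ksp = [Ca²⁺]^3[PO₄³⁻]^2 = [Ca²⁺]^3(3.4×10⁻²)^2
[Ca²⁺]^3 = 1.5×10⁻³³ / (3.4×10⁻²)^2 = 1.3×10⁻³⁰
[Ca²⁺] = 1.1×10⁻¹⁰ mol L⁻¹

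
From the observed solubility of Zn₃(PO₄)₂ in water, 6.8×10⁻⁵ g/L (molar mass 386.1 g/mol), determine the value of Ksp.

Convert to molarity: s = 6.8×10⁻⁵ / 386.1 = 1.761×10⁻⁷ mol/L
Zn₃(PO₄)₂(s) ⇌ 3 Zn²⁺(aq) + 2 PO₄³⁻(aq)
If s mol/L of Zn₃(PO₄)₂ dissolves, [Zn²⁺] = 3s and [PO₄³⁻] = 2s.
Ksp = [Zn²⁺]^3[PO₄³⁻]^2 = (3s)^3 · (2s)^2 = 108s^5
Ksp = 108 × (1.761×10⁻⁷)^5 = 1.8×10⁻³²

Ksp = 1.8×10⁻³²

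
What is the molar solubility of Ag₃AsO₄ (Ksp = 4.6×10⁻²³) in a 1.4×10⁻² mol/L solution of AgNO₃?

Ag₃AsO₄(s) ⇌ 3 Ag⁺(aq) + AsO₄³⁻(aq)
The solution already contains Ag⁺ at 1.4×10⁻² mol/L. Let s be the molar solubility of Ag₃AsO₄.
[Ag⁺] ≈ 1.4×10⁻² mol/L (common ion dominates); [AsO₄³⁻] = s.
Ksp = [Ag⁺]^3[AsO₄³⁻] = (1.4×10⁻²)^3s
s = 4.6×10⁻²³ / (1.4×10⁻²)^3 = 1.7×10⁻¹⁷
s = 1.7×10⁻¹⁷ mol/L

1.7×10⁻¹⁷ M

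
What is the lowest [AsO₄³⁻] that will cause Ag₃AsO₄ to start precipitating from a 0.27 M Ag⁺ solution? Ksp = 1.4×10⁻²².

The threshold for precipitation is Q = Ksp.
Ag₃AsO₄(s) ⇌ 3 Ag⁺(aq) + AsO₄³⁻(aq)
Ksp = [Ag⁺]^3[AsO₄³⁻] = [AsO₄³⁻](0.27)^3
[AsO₄³⁻] = 1.4×10⁻²² / (0.27)^3 = 7.1×10⁻²¹
[AsO₄³⁻] = 7.1×10⁻²¹ M

7.1×10⁻²¹ M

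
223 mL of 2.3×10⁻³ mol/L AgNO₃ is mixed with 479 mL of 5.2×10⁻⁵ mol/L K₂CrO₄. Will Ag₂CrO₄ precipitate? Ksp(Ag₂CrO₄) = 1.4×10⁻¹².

Yes

After mixing, V = 223 mL + 479 mL = 702 mL.
[Ag⁺] = (2.3×10⁻³)(223)/702 = 7.3×10⁻⁴ mol/L
[CrO₄²⁻] = (5.2×10⁻⁵)(479)/702 = 3.5×10⁻⁵ mol/L
Q = [Ag⁺]^2[CrO₄²⁻] = 1.9×10⁻¹¹
Since Q (1.9×10⁻¹¹) exceeds Ksp (1.4×10⁻¹²), Ag₂CrO₄ will precipitate.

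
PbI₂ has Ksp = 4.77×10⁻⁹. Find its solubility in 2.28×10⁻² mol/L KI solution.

PbI₂(s) ⇌ Pb²⁺(aq) + 2 I⁻(aq)
The solution already contains I⁻ at 2.28×10⁻² mol/L. Let s be the molar solubility of PbI₂.
[I⁻] ≈ 2.28×10⁻² mol/L (common ion dominates); [Pb²⁺] = s.
Ksp = [Pb²⁺][I⁻]^2 = s(2.28×10⁻²)^2
s = 4.77×10⁻⁹ / (2.28×10⁻²)^2 = 9.18×10⁻⁶
s = 9.18×10⁻⁶ mol/L

9.18×10⁻⁶ M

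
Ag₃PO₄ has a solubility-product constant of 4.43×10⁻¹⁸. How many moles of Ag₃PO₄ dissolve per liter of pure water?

2.01×10⁻⁵ M

Ag₃PO₄(s) ⇌ 3 Ag⁺(aq) + PO₄³⁻(aq)
If s mol/L of Ag₃PO₄ dissolves, [Ag⁺] = 3s and [PO₄³⁻] = s.
Ksp = [Ag⁺]^3[PO₄³⁻] = (3s)^3 · s = 27s^4
27s^4 = 4.43×10⁻¹⁸  ⇒  s^4 = 1.64×10⁻¹⁹
s = 2.01×10⁻⁵ mol L⁻¹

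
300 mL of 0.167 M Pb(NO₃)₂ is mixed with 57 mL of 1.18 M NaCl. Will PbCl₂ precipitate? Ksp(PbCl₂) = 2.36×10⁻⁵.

Total volume after mixing = 300 + 57 = 357 mL.
[Pb²⁺] = (0.167)(300)/357 = 0.140 M
[Cl⁻] = (1.18)(57)/357 = 0.188 M
Q = [Pb²⁺][Cl⁻]^2 = 4.98×10⁻³
Since Q (4.98×10⁻³) exceeds Ksp (2.36×10⁻⁵), PbCl₂ will precipitate.

Yes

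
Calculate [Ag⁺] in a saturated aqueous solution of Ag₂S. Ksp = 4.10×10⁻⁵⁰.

Ag₂S(s) ⇌ 2 Ag⁺(aq) + S²⁻(aq)
If s mol/L of Ag₂S dissolves, [Ag⁺] = 2s and [S²⁻] = s.
Ksp = [Ag⁺]^2[S²⁻] = (2s)^2 · s = 4s^3 = 4.10×10⁻⁵⁰
s = 2.17×10⁻¹⁷ mol L⁻¹
[Ag⁺] = 2s = 4.34×10⁻¹⁷ mol L⁻¹

4.34×10⁻¹⁷ M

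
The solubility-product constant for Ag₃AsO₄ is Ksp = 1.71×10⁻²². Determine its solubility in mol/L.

1.59×10⁻⁶ M

Ag₃AsO₄(s) ⇌ 3 Ag⁺(aq) + AsO₄³⁻(aq)
Call the molar solubility s, so that [Ag⁺] = 3s and [AsO₄³⁻] = s.
Ksp = [Ag⁺]^3[AsO₄³⁻] = (3s)^3 · s = 27s^4
27s^4 = 1.71×10⁻²²  ⇒  s^4 = 6.33×10⁻²⁴
Taking the 4th root, s = 1.59×10⁻⁶ mol/L.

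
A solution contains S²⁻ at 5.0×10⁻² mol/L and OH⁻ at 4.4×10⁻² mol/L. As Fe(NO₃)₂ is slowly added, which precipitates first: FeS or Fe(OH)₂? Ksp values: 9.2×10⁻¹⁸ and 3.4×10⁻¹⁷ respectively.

Each salt precipitates once Q = Ksp for that salt.
For FeS: [Fe²⁺] = (Ksp/[S²⁻]) = 1.8×10⁻¹⁶ mol/L
For Fe(OH)₂: [Fe²⁺] = (Ksp/[OH⁻]^2) = 1.8×10⁻¹⁴ mol/L
The smaller threshold [Fe²⁺] is reached first, so FeS precipitates first.

FeS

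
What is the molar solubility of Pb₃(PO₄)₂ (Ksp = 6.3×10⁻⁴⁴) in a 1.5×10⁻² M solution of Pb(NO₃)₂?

Pb₃(PO₄)₂(s) ⇌ 3 Pb²⁺(aq) + 2 PO₄³⁻(aq)
Pb²⁺ is already present at 1.5×10⁻² M. If s mol/L of Pb₃(PO₄)₂ dissolves, [PO₄³⁻] = 2s while [Pb²⁺] ≈ 1.5×10⁻² M.
Ksp = [Pb²⁺]^3[PO₄³⁻]^2 = (1.5×10⁻²)^3(2s)^2
(2s)^2 = 6.3×10⁻⁴⁴ / (1.5×10⁻²)^3 = 1.9×10⁻³⁸
s = 6.8×10⁻²⁰ M

6.8×10⁻²⁰ M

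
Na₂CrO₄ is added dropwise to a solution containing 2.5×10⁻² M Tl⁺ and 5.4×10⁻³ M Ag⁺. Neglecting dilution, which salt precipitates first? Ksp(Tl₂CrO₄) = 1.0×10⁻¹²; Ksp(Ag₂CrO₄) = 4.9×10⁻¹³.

Tl₂CrO₄

Precipitation of each salt begins when its ion product equals Ksp.
For Tl₂CrO₄: [CrO₄²⁻] = (Ksp/[Tl⁺]^2) = 1.6×10⁻⁹ M
For Ag₂CrO₄: [CrO₄²⁻] = (Ksp/[Ag⁺]^2) = 1.7×10⁻⁸ M
The smaller threshold [CrO₄²⁻] is reached first, so Tl₂CrO₄ precipitates first.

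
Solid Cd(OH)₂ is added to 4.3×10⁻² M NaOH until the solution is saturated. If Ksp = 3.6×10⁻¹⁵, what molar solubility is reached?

1.9×10⁻¹² M

Cd(OH)₂(s) ⇌ Cd²⁺(aq) + 2 OH⁻(aq)
The solution already contains OH⁻ at 4.3×10⁻² M. Let s be the molar solubility of Cd(OH)₂.
[OH⁻] ≈ 4.3×10⁻² M (common ion dominates); [Cd²⁺] = s.
Ksp = [Cd²⁺][OH⁻]^2 = s(4.3×10⁻²)^2
s = 3.6×10⁻¹⁵ / (4.3×10⁻²)^2 = 1.9×10⁻¹²
s = 1.9×10⁻¹² M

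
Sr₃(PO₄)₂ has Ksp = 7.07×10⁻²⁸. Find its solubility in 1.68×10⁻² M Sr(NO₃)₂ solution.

6.11×10⁻¹² M

Sr₃(PO₄)₂(s) ⇌ 3 Sr²⁺(aq) + 2 PO₄³⁻(aq)
The solution already contains Sr²⁺ at 1.68×10⁻² M. Let s be the molar solubility of Sr₃(PO₄)₂.
[Sr²⁺] ≈ 1.68×10⁻² M (common ion dominates); [PO₄³⁻] = 2s.
Ksp = [Sr²⁺]^3[PO₄³⁻]^2 = (1.68×10⁻²)^3(2s)^2
(2s)^2 = 7.07×10⁻²⁸ / (1.68×10⁻²)^3 = 1.49×10⁻²²
s = 6.11×10⁻¹² M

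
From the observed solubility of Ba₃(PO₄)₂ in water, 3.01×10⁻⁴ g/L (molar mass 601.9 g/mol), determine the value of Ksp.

Convert to molarity: s = 3.01×10⁻⁴ / 601.9 = 5.0008×10⁻⁷ mol/L
Ba₃(PO₄)₂(s) ⇌ 3 Ba²⁺(aq) + 2 PO₄³⁻(aq)
For each mole of Ba₃(PO₄)₂ that dissolves per liter, [Ba²⁺] = 3s and [PO₄³⁻] = 2s; let s denote this solubility.
Ksp = [Ba²⁺]^3[PO₄³⁻]^2 = (3s)^3 · (2s)^2 = 108s^5
Ksp = 108 × (5.0008×10⁻⁷)^5 = 3.38×10⁻³⁰

Ksp = 3.38×10⁻³⁰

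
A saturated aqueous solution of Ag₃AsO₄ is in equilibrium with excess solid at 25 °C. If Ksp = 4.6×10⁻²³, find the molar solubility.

Ag₃AsO₄(s) ⇌ 3 Ag⁺(aq) + AsO₄³⁻(aq)
Call the molar solubility s, so that [Ag⁺] = 3s and [AsO₄³⁻] = s.
Ksp = [Ag⁺]^3[AsO₄³⁻] = (3s)^3 · s = 27s^4
27s^4 = 4.6×10⁻²³  ⇒  s^4 = 1.7×10⁻²⁴
s = (1.7×10⁻²⁴)^(1/4) = 1.1×10⁻⁶ M

1.1×10⁻⁶ M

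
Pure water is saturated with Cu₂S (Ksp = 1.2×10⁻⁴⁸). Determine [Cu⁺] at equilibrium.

Cu₂S(s) ⇌ 2 Cu⁺(aq) + S²⁻(aq)
With molar solubility s: [Cu⁺] = 2s, [S²⁻] = s.
Ksp = [Cu⁺]^2[S²⁻] = (2s)^2 · s = 4s^3 = 1.2×10⁻⁴⁸
s = 6.7×10⁻¹⁷ M
[Cu⁺] = 2s = 1.3×10⁻¹⁶ M

1.3×10⁻¹⁶ M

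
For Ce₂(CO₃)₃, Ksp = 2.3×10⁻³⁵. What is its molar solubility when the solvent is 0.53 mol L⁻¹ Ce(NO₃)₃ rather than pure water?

1.4×10⁻¹² M

Ce₂(CO₃)₃(s) ⇌ 2 Ce³⁺(aq) + 3 CO₃²⁻(aq)
The solution already contains Ce³⁺ at 0.53 mol L⁻¹. Let s be the molar solubility of Ce₂(CO₃)₃.
[Ce³⁺] ≈ 0.53 mol L⁻¹ (common ion dominates); [CO₃²⁻] = 3s.
Ksp = [Ce³⁺]^2[CO₃²⁻]^3 = (0.53)^2(3s)^3
(3s)^3 = 2.3×10⁻³⁵ / (0.53)^2 = 8.2×10⁻³⁵
s = 1.4×10⁻¹² mol L⁻¹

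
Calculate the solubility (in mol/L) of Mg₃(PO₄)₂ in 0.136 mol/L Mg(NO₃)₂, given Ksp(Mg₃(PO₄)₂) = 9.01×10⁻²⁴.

2.99×10⁻¹¹ M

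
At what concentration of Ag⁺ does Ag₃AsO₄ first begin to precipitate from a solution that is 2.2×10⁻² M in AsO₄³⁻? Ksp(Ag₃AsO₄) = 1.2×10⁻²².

The threshold for precipitation is Q = Ksp.
Ag₃AsO₄(s) ⇌ 3 Ag⁺(aq) + AsO₄³⁻(aq)
Ksp = [Ag⁺]^3[AsO₄³⁻] = [Ag⁺]^3(2.2×10⁻²)
[Ag⁺]^3 = 1.2×10⁻²² / (2.2×10⁻²) = 5.5×10⁻²¹
[Ag⁺] = 1.8×10⁻⁷ M

1.8×10⁻⁷ M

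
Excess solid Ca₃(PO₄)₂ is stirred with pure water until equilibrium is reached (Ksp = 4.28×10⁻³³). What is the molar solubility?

1.32×10⁻⁷ M

Ca₃(PO₄)₂(s) ⇌ 3 Ca²⁺(aq) + 2 PO₄³⁻(aq)
Call the molar solubility s, so that [Ca²⁺] = 3s and [PO₄³⁻] = 2s.
Ksp = [Ca²⁺]^3[PO₄³⁻]^2 = (3s)^3 · (2s)^2 = 108s^5
108s^5 = 4.28×10⁻³³  ⇒  s^5 = 3.96×10⁻³⁵
s = 1.32×10⁻⁷ mol L⁻¹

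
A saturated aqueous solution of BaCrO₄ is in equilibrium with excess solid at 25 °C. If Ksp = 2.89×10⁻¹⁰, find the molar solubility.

1.70×10⁻⁵ M

BaCrO₄(s) ⇌ Ba²⁺(aq) + CrO₄²⁻(aq)
Call the molar solubility s, so that [Ba²⁺] = s and [CrO₄²⁻] = s.
Ksp = [Ba²⁺][CrO₄²⁻] = s · s = s^2
s^2 = 2.89×10⁻¹⁰
s = 1.70×10⁻⁵ M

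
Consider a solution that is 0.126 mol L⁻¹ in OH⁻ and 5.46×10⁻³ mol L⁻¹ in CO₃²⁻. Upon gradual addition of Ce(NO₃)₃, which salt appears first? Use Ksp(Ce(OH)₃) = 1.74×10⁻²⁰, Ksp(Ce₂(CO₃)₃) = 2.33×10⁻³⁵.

Ce(OH)₃

The threshold for precipitation is Q = Ksp.
For Ce(OH)₃: [Ce³⁺] = (Ksp/[OH⁻]^3) = 8.70×10⁻¹⁸ mol L⁻¹
For Ce₂(CO₃)₃: [Ce³⁺] = (Ksp/[CO₃²⁻]^3)^(1/2) = 1.20×10⁻¹⁴ mol L⁻¹
Since Ce(OH)₃ needs less Ce³⁺ to reach saturation, it precipitates first.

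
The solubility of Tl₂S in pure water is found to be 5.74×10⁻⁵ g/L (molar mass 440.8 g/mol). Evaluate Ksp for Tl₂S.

Ksp = 8.83×10⁻²¹

Molar solubility s = (5.74×10⁻⁵ g/L) / (440.8 g/mol) = 1.3022×10⁻⁷ mol/L
Tl₂S(s) ⇌ 2 Tl⁺(aq) + S²⁻(aq)
Let s be the molar solubility. Then [Tl⁺] = 2s and [S²⁻] = s.
Ksp = [Tl⁺]^2[S²⁻] = (2s)^2 · s = 4s^3
Ksp = 4 × (1.3022×10⁻⁷)^3 = 8.83×10⁻²¹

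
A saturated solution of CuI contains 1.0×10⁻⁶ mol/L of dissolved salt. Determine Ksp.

Ksp = 1.0×10⁻¹²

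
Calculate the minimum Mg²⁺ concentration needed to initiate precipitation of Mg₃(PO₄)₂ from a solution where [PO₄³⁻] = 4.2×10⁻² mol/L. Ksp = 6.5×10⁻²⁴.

Precipitation of each salt begins when its ion product equals Ksp.
Mg₃(PO₄)₂(s) ⇌ 3 Mg²⁺(aq) + 2 PO₄³⁻(aq)
Ksp = [Mg²⁺]^3[PO₄³⁻]^2 = [Mg²⁺]^3(4.2×10⁻²)^2
[Mg²⁺]^3 = 6.5×10⁻²⁴ / (4.2×10⁻²)^2 = 3.7×10⁻²¹
[Mg²⁺] = 1.5×10⁻⁷ mol/L

1.5×10⁻⁷ M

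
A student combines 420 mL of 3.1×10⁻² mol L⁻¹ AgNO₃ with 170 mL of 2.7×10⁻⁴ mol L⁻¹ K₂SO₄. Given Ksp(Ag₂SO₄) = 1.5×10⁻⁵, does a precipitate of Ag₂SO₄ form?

The combined volume is 590 mL.
[Ag⁺] = (3.1×10⁻²)(420)/590 = 2.2×10⁻² mol L⁻¹
[SO₄²⁻] = (2.7×10⁻⁴)(170)/590 = 7.8×10⁻⁵ mol L⁻¹
Q = [Ag⁺]^2[SO₄²⁻] = 3.8×10⁻⁸
Q < Ksp (3.8×10⁻⁸ vs 1.5×10⁻⁵); the solution remains unsaturated and no precipitate forms.

No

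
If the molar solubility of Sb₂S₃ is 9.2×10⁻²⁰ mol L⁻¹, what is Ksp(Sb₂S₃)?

Sb₂S₃(s) ⇌ 2 Sb³⁺(aq) + 3 S²⁻(aq)
If s mol/L of Sb₂S₃ dissolves, [Sb³⁺] = 2s and [S²⁻] = 3s.
Ksp = [Sb³⁺]^2[S²⁻]^3 = (2s)^2 · (3s)^3 = 108s^5
Ksp = 108 × (9.2×10⁻²⁰)^5 = 7.1×10⁻⁹⁴

Ksp = 7.1×10⁻⁹⁴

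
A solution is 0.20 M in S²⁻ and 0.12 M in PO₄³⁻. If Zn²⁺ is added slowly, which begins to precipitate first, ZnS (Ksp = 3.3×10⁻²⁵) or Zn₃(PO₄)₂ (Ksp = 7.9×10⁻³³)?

ZnS

Precipitation begins when Q = Ksp.
For ZnS: [Zn²⁺] = (Ksp/[S²⁻]) = 1.7×10⁻²⁴ M
For Zn₃(PO₄)₂: [Zn²⁺] = (Ksp/[PO₄³⁻]^2)^(1/3) = 8.2×10⁻¹¹ M
Since ZnS needs less Zn²⁺ to reach saturation, it precipitates first.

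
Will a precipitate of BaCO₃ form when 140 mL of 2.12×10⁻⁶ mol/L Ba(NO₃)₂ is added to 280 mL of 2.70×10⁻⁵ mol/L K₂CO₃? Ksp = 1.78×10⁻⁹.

No

After mixing, V = 140 mL + 280 mL = 420 mL.
[Ba²⁺] = (2.12×10⁻⁶)(140)/420 = 7.07×10⁻⁷ mol/L
[CO₃²⁻] = (2.70×10⁻⁵)(280)/420 = 1.80×10⁻⁵ mol/L
Q = [Ba²⁺][CO₃²⁻] = 1.27×10⁻¹¹
Since Q (1.27×10⁻¹¹) is less than Ksp (1.78×10⁻⁹), no BaCO₃ precipitates.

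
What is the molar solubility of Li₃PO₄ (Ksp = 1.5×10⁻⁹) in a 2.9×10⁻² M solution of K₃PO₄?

1.2×10⁻³ M

Li₃PO₄(s) ⇌ 3 Li⁺(aq) + PO₄³⁻(aq)
PO₄³⁻ is already present at 2.9×10⁻² M. If s mol/L of Li₃PO₄ dissolves, [Li⁺] = 3s while [PO₄³⁻] ≈ 2.9×10⁻² M.
Ksp = [Li⁺]^3[PO₄³⁻] = (3s)^3(2.9×10⁻²)
(3s)^3 = 1.5×10⁻⁹ / (2.9×10⁻²) = 5.2×10⁻⁸
s = 1.2×10⁻³ M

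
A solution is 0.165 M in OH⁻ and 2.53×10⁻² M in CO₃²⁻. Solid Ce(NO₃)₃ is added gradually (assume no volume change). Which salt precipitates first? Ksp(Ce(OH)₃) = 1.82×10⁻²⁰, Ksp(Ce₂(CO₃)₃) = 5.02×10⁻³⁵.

Ce(OH)₃

Each salt precipitates once Q = Ksp for that salt.
For Ce(OH)₃: [Ce³⁺] = (Ksp/[OH⁻]^3) = 4.05×10⁻¹⁸ M
For Ce₂(CO₃)₃: [Ce³⁺] = (Ksp/[CO₃²⁻]^3)^(1/2) = 1.76×10⁻¹⁵ M
Since Ce(OH)₃ needs less Ce³⁺ to reach saturation, it precipitates first.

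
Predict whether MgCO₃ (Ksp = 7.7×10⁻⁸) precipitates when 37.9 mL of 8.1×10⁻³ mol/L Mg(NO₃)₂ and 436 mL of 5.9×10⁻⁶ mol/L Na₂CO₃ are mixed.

No

Total volume after mixing = 37.9 + 436 = 473.9 mL.
[Mg²⁺] = (8.1×10⁻³)(37.9)/473.9 = 6.5×10⁻⁴ mol/L
[CO₃²⁻] = (5.9×10⁻⁶)(436)/473.9 = 5.4×10⁻⁶ mol/L
Q = [Mg²⁺][CO₃²⁻] = 3.5×10⁻⁹
Q = 3.5×10⁻⁹ < Ksp = 7.7×10⁻⁸, so the solution is unsaturated and no precipitate forms.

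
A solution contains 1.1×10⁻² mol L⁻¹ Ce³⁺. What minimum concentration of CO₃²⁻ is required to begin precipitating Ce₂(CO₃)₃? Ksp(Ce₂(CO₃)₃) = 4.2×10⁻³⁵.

The threshold for precipitation is Q = Ksp.
Ce₂(CO₃)₃(s) ⇌ 2 Ce³⁺(aq) + 3 CO₃²⁻(aq)
Ksp = [Ce³⁺]^2[CO₃²⁻]^3 = [CO₃²⁻]^3(1.1×10⁻²)^2
[CO₃²⁻]^3 = 4.2×10⁻³⁵ / (1.1×10⁻²)^2 = 3.5×10⁻³¹
[CO₃²⁻] = 7.0×10⁻¹¹ mol L⁻¹

7.0×10⁻¹¹ M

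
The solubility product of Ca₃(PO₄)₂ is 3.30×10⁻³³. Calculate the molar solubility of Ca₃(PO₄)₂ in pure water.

Ca₃(PO₄)₂(s) ⇌ 3 Ca²⁺(aq) + 2 PO₄³⁻(aq)
Let s be the molar solubility. Then [Ca²⁺] = 3s and [PO₄³⁻] = 2s.
Ksp = [Ca²⁺]^3[PO₄³⁻]^2 = (3s)^3 · (2s)^2 = 108s^5
108s^5 = 3.30×10⁻³³  ⇒  s^5 = 3.06×10⁻³⁵
s = 1.25×10⁻⁷ mol/L

1.25×10⁻⁷ M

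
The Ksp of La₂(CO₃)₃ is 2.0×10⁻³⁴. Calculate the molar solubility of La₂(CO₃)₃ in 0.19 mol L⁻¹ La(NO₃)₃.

5.9×10⁻¹² M

La₂(CO₃)₃(s) ⇌ 2 La³⁺(aq) + 3 CO₃²⁻(aq)
With La³⁺ already at 0.19 mol L⁻¹ and s small, take [La³⁺] ≈ 0.19 mol L⁻¹ and [CO₃²⁻] = 3s.
Ksp = [La³⁺]^2[CO₃²⁻]^3 = (0.19)^2(3s)^3
(3s)^3 = 2.0×10⁻³⁴ / (0.19)^2 = 5.5×10⁻³³
s = 5.9×10⁻¹² mol L⁻¹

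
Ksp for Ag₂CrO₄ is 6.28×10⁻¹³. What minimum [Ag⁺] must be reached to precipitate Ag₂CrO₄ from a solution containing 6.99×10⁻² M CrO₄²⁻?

Each salt precipitates once Q = Ksp for that salt.
Ag₂CrO₄(s) ⇌ 2 Ag⁺(aq) + CrO₄²⁻(aq)
Ksp = [Ag⁺]^2[CrO₄²⁻] = [Ag⁺]^2(6.99×10⁻²)
[Ag⁺]^2 = 6.28×10⁻¹³ / (6.99×10⁻²) = 8.98×10⁻¹²
[Ag⁺] = 3.00×10⁻⁶ M

3.00×10⁻⁶ M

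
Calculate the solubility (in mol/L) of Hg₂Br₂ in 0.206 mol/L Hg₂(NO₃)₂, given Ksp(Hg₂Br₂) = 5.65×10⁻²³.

8.28×10⁻¹² M

Hg₂Br₂(s) ⇌ Hg₂²⁺(aq) + 2 Br⁻(aq)
With Hg₂²⁺ already at 0.206 mol/L and s small, take [Hg₂²⁺] ≈ 0.206 mol/L and [Br⁻] = 2s.
Ksp = [Hg₂²⁺][Br⁻]^2 = (0.206)(2s)^2
(2s)^2 = 5.65×10⁻²³ / (0.206) = 2.74×10⁻²²
s = 8.28×10⁻¹² mol/L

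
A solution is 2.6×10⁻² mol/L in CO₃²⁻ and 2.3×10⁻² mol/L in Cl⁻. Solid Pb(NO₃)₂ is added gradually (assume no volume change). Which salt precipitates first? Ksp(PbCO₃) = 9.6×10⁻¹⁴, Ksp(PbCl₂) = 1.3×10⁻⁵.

PbCO₃

Each salt precipitates once Q = Ksp for that salt.
For PbCO₃: [Pb²⁺] = (Ksp/[CO₃²⁻]) = 3.7×10⁻¹² mol/L
For PbCl₂: [Pb²⁺] = (Ksp/[Cl⁻]^2) = 2.5×10⁻² mol/L
Since PbCO₃ needs less Pb²⁺ to reach saturation, it precipitates first.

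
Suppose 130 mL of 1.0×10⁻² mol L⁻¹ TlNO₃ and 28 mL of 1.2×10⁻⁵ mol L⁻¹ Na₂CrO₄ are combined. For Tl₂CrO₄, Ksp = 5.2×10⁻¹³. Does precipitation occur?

The combined volume is 158 mL.
[Tl⁺] = (1.0×10⁻²)(130)/158 = 8.2×10⁻³ mol L⁻¹
[CrO₄²⁻] = (1.2×10⁻⁵)(28)/158 = 2.1×10⁻⁶ mol L⁻¹
Q = [Tl⁺]^2[CrO₄²⁻] = 1.4×10⁻¹⁰
Q = 1.4×10⁻¹⁰ > Ksp = 5.2×10⁻¹³, so the solution is supersaturated and Tl₂CrO₄ precipitates.

Yes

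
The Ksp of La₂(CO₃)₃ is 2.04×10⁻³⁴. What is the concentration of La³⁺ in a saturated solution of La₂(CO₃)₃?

1.43×10⁻⁷ M

La₂(CO₃)₃(s) ⇌ 2 La³⁺(aq) + 3 CO₃²⁻(aq)
Let s be the molar solubility. Then [La³⁺] = 2s and [CO₃²⁻] = 3s.
Ksp = [La³⁺]^2[CO₃²⁻]^3 = (2s)^2 · (3s)^3 = 108s^5 = 2.04×10⁻³⁴
s = 7.17×10⁻⁸ M
[La³⁺] = 2s = 1.43×10⁻⁷ M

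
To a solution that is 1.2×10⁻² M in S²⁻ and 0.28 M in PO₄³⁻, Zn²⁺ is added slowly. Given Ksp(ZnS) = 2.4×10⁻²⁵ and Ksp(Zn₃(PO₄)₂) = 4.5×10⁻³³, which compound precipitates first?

ZnS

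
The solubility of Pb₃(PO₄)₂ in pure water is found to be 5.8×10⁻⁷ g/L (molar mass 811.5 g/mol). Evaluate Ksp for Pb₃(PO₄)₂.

Ksp = 2.0×10⁻⁴⁴

Convert to molarity: s = 5.8×10⁻⁷ / 811.5 = 7.147×10⁻¹⁰ mol/L
Pb₃(PO₄)₂(s) ⇌ 3 Pb²⁺(aq) + 2 PO₄³⁻(aq)
If s mol/L of Pb₃(PO₄)₂ dissolves, [Pb²⁺] = 3s and [PO₄³⁻] = 2s.
Ksp = [Pb²⁺]^3[PO₄³⁻]^2 = (3s)^3 · (2s)^2 = 108s^5
Ksp = 108 × (7.147×10⁻¹⁰)^5 = 2.0×10⁻⁴⁴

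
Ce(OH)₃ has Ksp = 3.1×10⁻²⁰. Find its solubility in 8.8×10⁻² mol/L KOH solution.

Ce(OH)₃(s) ⇌ Ce³⁺(aq) + 3 OH⁻(aq)
OH⁻ is already present at 8.8×10⁻² mol/L. If s mol/L of Ce(OH)₃ dissolves, [Ce³⁺] = s while [OH⁻] ≈ 8.8×10⁻² mol/L.
Ksp = [Ce³⁺][OH⁻]^3 = s(8.8×10⁻²)^3
s = 3.1×10⁻²⁰ / (8.8×10⁻²)^3 = 4.5×10⁻¹⁷
s = 4.5×10⁻¹⁷ mol/L

4.5×10⁻¹⁷ M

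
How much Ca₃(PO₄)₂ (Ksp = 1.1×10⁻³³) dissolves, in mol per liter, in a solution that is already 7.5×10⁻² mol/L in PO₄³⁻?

1.9×10⁻¹¹ M

Ca₃(PO₄)₂(s) ⇌ 3 Ca²⁺(aq) + 2 PO₄³⁻(aq)
With PO₄³⁻ already at 7.5×10⁻² mol/L and s small, take [PO₄³⁻] ≈ 7.5×10⁻² mol/L and [Ca²⁺] = 3s.
Ksp = [Ca²⁺]^3[PO₄³⁻]^2 = (3s)^3(7.5×10⁻²)^2
(3s)^3 = 1.1×10⁻³³ / (7.5×10⁻²)^2 = 2.0×10⁻³¹
s = 1.9×10⁻¹¹ mol/L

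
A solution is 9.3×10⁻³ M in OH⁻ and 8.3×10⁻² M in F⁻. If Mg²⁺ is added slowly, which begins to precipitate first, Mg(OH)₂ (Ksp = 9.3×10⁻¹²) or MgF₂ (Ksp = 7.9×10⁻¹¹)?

MgF₂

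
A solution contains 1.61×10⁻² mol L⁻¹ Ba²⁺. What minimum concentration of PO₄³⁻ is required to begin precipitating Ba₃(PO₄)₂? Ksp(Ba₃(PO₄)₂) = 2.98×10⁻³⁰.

A salt starts to precipitate once the ion product Q reaches its Ksp.
Ba₃(PO₄)₂(s) ⇌ 3 Ba²⁺(aq) + 2 PO₄³⁻(aq)
Ksp = [Ba²⁺]^3[PO₄³⁻]^2 = [PO₄³⁻]^2(1.61×10⁻²)^3
[PO₄³⁻]^2 = 2.98×10⁻³⁰ / (1.61×10⁻²)^3 = 7.14×10⁻²⁵
[PO₄³⁻] = 8.45×10⁻¹³ mol L⁻¹

8.45×10⁻¹³ M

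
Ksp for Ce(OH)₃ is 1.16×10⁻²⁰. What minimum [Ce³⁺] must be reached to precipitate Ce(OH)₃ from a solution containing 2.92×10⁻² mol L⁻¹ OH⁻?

The threshold for precipitation is Q = Ksp.
Ce(OH)₃(s) ⇌ Ce³⁺(aq) + 3 OH⁻(aq)
Ksp = [Ce³⁺][OH⁻]^3 = [Ce³⁺](2.92×10⁻²)^3
[Ce³⁺] = 1.16×10⁻²⁰ / (2.92×10⁻²)^3 = 4.66×10⁻¹⁶
[Ce³⁺] = 4.66×10⁻¹⁶ mol L⁻¹

4.66×10⁻¹⁶ M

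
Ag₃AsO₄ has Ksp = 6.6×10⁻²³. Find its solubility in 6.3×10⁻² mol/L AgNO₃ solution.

2.6×10⁻¹⁹ M

Ag₃AsO₄(s) ⇌ 3 Ag⁺(aq) + AsO₄³⁻(aq)
The solution already contains Ag⁺ at 6.3×10⁻² mol/L. Let s be the molar solubility of Ag₃AsO₄.
[Ag⁺] ≈ 6.3×10⁻² mol/L (common ion dominates); [AsO₄³⁻] = s.
Ksp = [Ag⁺]^3[AsO₄³⁻] = (6.3×10⁻²)^3s
s = 6.6×10⁻²³ / (6.3×10⁻²)^3 = 2.6×10⁻¹⁹
s = 2.6×10⁻¹⁹ mol/L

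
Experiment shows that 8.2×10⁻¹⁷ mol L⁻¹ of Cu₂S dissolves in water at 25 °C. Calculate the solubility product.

Ksp = 2.2×10⁻⁴⁸

Cu₂S(s) ⇌ 2 Cu⁺(aq) + S²⁻(aq)
Let s be the molar solubility. Then [Cu⁺] = 2s and [S²⁻] = s.
Ksp = [Cu⁺]^2[S²⁻] = (2s)^2 · s = 4s^3
Ksp = 4 × (8.2×10⁻¹⁷)^3 = 2.2×10⁻⁴⁸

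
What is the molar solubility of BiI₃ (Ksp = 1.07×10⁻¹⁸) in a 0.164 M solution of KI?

2.43×10⁻¹⁶ M

BiI₃(s) ⇌ Bi³⁺(aq) + 3 I⁻(aq)
Let s be the solubility of BiI₃ here. The common ion gives [I⁻] ≈ 0.164 M, and [Bi³⁺] = s.
Ksp = [Bi³⁺][I⁻]^3 = s(0.164)^3
s = 1.07×10⁻¹⁸ / (0.164)^3 = 2.43×10⁻¹⁶
s = 2.43×10⁻¹⁶ M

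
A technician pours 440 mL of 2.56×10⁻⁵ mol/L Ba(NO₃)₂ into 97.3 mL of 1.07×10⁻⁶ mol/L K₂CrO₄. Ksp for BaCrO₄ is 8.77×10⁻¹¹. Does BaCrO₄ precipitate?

No

The combined volume is 537.3 mL.
[Ba²⁺] = (2.56×10⁻⁵)(440)/537.3 = 2.10×10⁻⁵ mol/L
[CrO₄²⁻] = (1.07×10⁻⁶)(97.3)/537.3 = 1.94×10⁻⁷ mol/L
Q = [Ba²⁺][CrO₄²⁻] = 4.06×10⁻¹²
Since Q (4.06×10⁻¹²) is less than Ksp (8.77×10⁻¹¹), no BaCrO₄ precipitates.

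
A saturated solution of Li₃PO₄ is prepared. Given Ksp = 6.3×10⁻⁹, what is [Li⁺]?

Li₃PO₄(s) ⇌ 3 Li⁺(aq) + PO₄³⁻(aq)
If s mol/L of Li₃PO₄ dissolves, [Li⁺] = 3s and [PO₄³⁻] = s.
Ksp = [Li⁺]^3[PO₄³⁻] = (3s)^3 · s = 27s^4 = 6.3×10⁻⁹
s = 3.9×10⁻³ mol L⁻¹
[Li⁺] = 3s = 1.2×10⁻² mol L⁻¹

1.2×10⁻² M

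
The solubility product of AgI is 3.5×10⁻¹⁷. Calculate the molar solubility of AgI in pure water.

AgI(s) ⇌ Ag⁺(aq) + I⁻(aq)
If s mol/L of AgI dissolves, [Ag⁺] = s and [I⁻] = s.
Ksp = [Ag⁺][I⁻] = s · s = s^2
s^2 = 3.5×10⁻¹⁷
Taking the 2nd root, s = 5.9×10⁻⁹ mol/L.

5.9×10⁻⁹ M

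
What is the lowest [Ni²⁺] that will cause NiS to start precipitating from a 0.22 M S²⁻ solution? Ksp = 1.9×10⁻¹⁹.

8.6×10⁻¹⁹ M

Each salt precipitates once Q = Ksp for that salt.
NiS(s) ⇌ Ni²⁺(aq) + S²⁻(aq)
Ksp = [Ni²⁺][S²⁻] = [Ni²⁺](0.22)
[Ni²⁺] = 1.9×10⁻¹⁹ / (0.22) = 8.6×10⁻¹⁹
[Ni²⁺] = 8.6×10⁻¹⁹ M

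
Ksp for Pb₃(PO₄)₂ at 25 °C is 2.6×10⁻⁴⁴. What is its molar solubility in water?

7.5×10⁻¹⁰ M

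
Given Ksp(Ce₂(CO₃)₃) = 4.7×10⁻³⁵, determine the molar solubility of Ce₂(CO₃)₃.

5.3×10⁻⁸ M

Ce₂(CO₃)₃(s) ⇌ 2 Ce³⁺(aq) + 3 CO₃²⁻(aq)
With molar solubility s: [Ce³⁺] = 2s, [CO₃²⁻] = 3s.
Ksp = [Ce³⁺]^2[CO₃²⁻]^3 = (2s)^2 · (3s)^3 = 108s^5
108s^5 = 4.7×10⁻³⁵  ⇒  s^5 = 4.4×10⁻³⁷
Taking the 5th root, s = 5.3×10⁻⁸ mol/L.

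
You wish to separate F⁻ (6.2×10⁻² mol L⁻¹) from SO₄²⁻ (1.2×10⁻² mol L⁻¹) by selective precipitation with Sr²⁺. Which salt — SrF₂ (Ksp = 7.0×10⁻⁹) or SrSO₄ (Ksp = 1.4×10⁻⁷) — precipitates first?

A salt starts to precipitate once the ion product Q reaches its Ksp.
For SrF₂: [Sr²⁺] = (Ksp/[F⁻]^2) = 1.8×10⁻⁶ mol L⁻¹
For SrSO₄: [Sr²⁺] = (Ksp/[SO₄²⁻]) = 1.2×10⁻⁵ mol L⁻¹
The smaller threshold [Sr²⁺] is reached first, so SrF₂ precipitates first.

SrF₂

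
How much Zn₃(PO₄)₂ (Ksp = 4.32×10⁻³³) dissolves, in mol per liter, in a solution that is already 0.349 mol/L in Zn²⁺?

Zn₃(PO₄)₂(s) ⇌ 3 Zn²⁺(aq) + 2 PO₄³⁻(aq)
Zn²⁺ is already present at 0.349 mol/L. If s mol/L of Zn₃(PO₄)₂ dissolves, [PO₄³⁻] = 2s while [Zn²⁺] ≈ 0.349 mol/L.
Ksp = [Zn²⁺]^3[PO₄³⁻]^2 = (0.349)^3(2s)^2
(2s)^2 = 4.32×10⁻³³ / (0.349)^3 = 1.02×10⁻³¹
s = 1.59×10⁻¹⁶ mol/L

1.59×10⁻¹⁶ M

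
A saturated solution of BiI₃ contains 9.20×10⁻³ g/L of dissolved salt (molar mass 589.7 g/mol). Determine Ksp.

Ksp = 1.60×10⁻¹⁸

Molar solubility s = (9.20×10⁻³ g/L) / (589.7 g/mol) = 1.5601×10⁻⁵ mol/L
BiI₃(s) ⇌ Bi³⁺(aq) + 3 I⁻(aq)
For each mole of BiI₃ that dissolves per liter, [Bi³⁺] = s and [I⁻] = 3s; let s denote this solubility.
Ksp = [Bi³⁺][I⁻]^3 = s · (3s)^3 = 27s^4
Ksp = 27 × (1.5601×10⁻⁵)^4 = 1.60×10⁻¹⁸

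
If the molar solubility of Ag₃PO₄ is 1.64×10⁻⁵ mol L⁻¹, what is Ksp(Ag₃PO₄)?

Ksp = 1.95×10⁻¹⁸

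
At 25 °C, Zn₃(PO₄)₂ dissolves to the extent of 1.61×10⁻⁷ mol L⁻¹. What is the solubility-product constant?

Zn₃(PO₄)₂(s) ⇌ 3 Zn²⁺(aq) + 2 PO₄³⁻(aq)
With molar solubility s: [Zn²⁺] = 3s, [PO₄³⁻] = 2s.
Ksp = [Zn²⁺]^3[PO₄³⁻]^2 = (3s)^3 · (2s)^2 = 108s^5
Ksp = 108 × (1.61×10⁻⁷)^5 = 1.17×10⁻³²

Ksp = 1.17×10⁻³²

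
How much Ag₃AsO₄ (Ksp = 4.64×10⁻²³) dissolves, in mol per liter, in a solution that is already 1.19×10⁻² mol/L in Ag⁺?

2.75×10⁻¹⁷ M

Ag₃AsO₄(s) ⇌ 3 Ag⁺(aq) + AsO₄³⁻(aq)
Let s be the solubility of Ag₃AsO₄ here. The common ion gives [Ag⁺] ≈ 1.19×10⁻² mol/L, and [AsO₄³⁻] = s.
Ksp = [Ag⁺]^3[AsO₄³⁻] = (1.19×10⁻²)^3s
s = 4.64×10⁻²³ / (1.19×10⁻²)^3 = 2.75×10⁻¹⁷
s = 2.75×10⁻¹⁷ mol/L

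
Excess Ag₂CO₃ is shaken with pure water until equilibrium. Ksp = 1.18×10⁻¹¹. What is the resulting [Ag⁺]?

2.87×10⁻⁴ M

Ag₂CO₃(s) ⇌ 2 Ag⁺(aq) + CO₃²⁻(aq)
If s mol/L of Ag₂CO₃ dissolves, [Ag⁺] = 2s and [CO₃²⁻] = s.
Ksp = [Ag⁺]^2[CO₃²⁻] = (2s)^2 · s = 4s^3 = 1.18×10⁻¹¹
s = 1.43×10⁻⁴ mol/L
[Ag⁺] = 2s = 2.87×10⁻⁴ mol/L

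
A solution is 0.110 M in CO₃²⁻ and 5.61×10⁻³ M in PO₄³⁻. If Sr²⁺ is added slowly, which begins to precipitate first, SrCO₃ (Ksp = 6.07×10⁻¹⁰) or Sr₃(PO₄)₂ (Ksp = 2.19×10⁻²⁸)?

SrCO₃

Each salt precipitates once Q = Ksp for that salt.
For SrCO₃: [Sr²⁺] = (Ksp/[CO₃²⁻]) = 5.52×10⁻⁹ M
For Sr₃(PO₄)₂: [Sr²⁺] = (Ksp/[PO₄³⁻]^2)^(1/3) = 1.91×10⁻⁸ M
The smaller threshold [Sr²⁺] is reached first, so SrCO₃ precipitates first.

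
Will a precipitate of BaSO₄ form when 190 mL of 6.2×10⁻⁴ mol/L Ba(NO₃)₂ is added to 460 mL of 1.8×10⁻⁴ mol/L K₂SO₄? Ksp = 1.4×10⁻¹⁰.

Yes

Total volume after mixing = 190 + 460 = 650 mL.
[Ba²⁺] = (6.2×10⁻⁴)(190)/650 = 1.8×10⁻⁴ mol/L
[SO₄²⁻] = (1.8×10⁻⁴)(460)/650 = 1.3×10⁻⁴ mol/L
Q = [Ba²⁺][SO₄²⁻] = 2.3×10⁻⁸
Q = 2.3×10⁻⁸ > Ksp = 1.4×10⁻¹⁰, so the solution is supersaturated and BaSO₄ precipitates.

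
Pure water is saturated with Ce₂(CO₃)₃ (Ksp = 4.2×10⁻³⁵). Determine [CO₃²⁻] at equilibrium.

1.6×10⁻⁷ M

Ce₂(CO₃)₃(s) ⇌ 2 Ce³⁺(aq) + 3 CO₃²⁻(aq)
With molar solubility s: [Ce³⁺] = 2s, [CO₃²⁻] = 3s.
Ksp = [Ce³⁺]^2[CO₃²⁻]^3 = (2s)^2 · (3s)^3 = 108s^5 = 4.2×10⁻³⁵
s = 5.2×10⁻⁸ mol/L
[CO₃²⁻] = 3s = 1.6×10⁻⁷ mol/L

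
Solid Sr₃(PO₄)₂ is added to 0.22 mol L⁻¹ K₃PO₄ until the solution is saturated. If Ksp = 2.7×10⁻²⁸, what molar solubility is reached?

Sr₃(PO₄)₂(s) ⇌ 3 Sr²⁺(aq) + 2 PO₄³⁻(aq)
Let s be the solubility of Sr₃(PO₄)₂ here. The common ion gives [PO₄³⁻] ≈ 0.22 mol L⁻¹, and [Sr²⁺] = 3s.
Ksp = [Sr²⁺]^3[PO₄³⁻]^2 = (3s)^3(0.22)^2
(3s)^3 = 2.7×10⁻²⁸ / (0.22)^2 = 5.6×10⁻²⁷
s = 5.9×10⁻¹⁰ mol L⁻¹

5.9×10⁻¹⁰ M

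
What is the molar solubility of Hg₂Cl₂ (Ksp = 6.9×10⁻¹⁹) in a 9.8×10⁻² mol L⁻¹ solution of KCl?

Hg₂Cl₂(s) ⇌ Hg₂²⁺(aq) + 2 Cl⁻(aq)
Let s be the solubility of Hg₂Cl₂ here. The common ion gives [Cl⁻] ≈ 9.8×10⁻² mol L⁻¹, and [Hg₂²⁺] = s.
Ksp = [Hg₂²⁺][Cl⁻]^2 = s(9.8×10⁻²)^2
s = 6.9×10⁻¹⁹ / (9.8×10⁻²)^2 = 7.2×10⁻¹⁷
s = 7.2×10⁻¹⁷ mol L⁻¹

7.2×10⁻¹⁷ M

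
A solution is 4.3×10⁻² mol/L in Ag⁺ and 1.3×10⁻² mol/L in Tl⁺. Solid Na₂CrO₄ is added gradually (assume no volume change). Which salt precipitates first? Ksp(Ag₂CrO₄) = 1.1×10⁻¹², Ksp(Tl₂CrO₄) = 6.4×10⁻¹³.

Ag₂CrO₄

Precipitation of each salt begins when its ion product equals Ksp.
For Ag₂CrO₄: [CrO₄²⁻] = (Ksp/[Ag⁺]^2) = 5.9×10⁻¹⁰ mol/L
For Tl₂CrO₄: [CrO₄²⁻] = (Ksp/[Tl⁺]^2) = 3.8×10⁻⁹ mol/L
Since Ag₂CrO₄ needs less CrO₄²⁻ to reach saturation, it precipitates first.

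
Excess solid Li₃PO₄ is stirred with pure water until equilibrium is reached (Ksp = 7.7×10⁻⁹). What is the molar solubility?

Li₃PO₄(s) ⇌ 3 Li⁺(aq) + PO₄³⁻(aq)
If s mol/L of Li₃PO₄ dissolves, [Li⁺] = 3s and [PO₄³⁻] = s.
Ksp = [Li⁺]^3[PO₄³⁻] = (3s)^3 · s = 27s^4
27s^4 = 7.7×10⁻⁹  ⇒  s^4 = 2.9×10⁻¹⁰
Taking the 4th root, s = 4.1×10⁻³ mol/L.

4.1×10⁻³ M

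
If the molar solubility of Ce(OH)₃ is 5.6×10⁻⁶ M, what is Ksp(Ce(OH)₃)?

Ksp = 2.7×10⁻²⁰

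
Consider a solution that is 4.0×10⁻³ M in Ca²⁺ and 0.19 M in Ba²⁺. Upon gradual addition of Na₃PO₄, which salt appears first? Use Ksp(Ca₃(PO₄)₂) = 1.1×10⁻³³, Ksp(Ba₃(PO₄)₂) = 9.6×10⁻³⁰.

Ba₃(PO₄)₂

The threshold for precipitation is Q = Ksp.
For Ca₃(PO₄)₂: [PO₄³⁻] = (Ksp/[Ca²⁺]^3)^(1/2) = 1.3×10⁻¹³ M
For Ba₃(PO₄)₂: [PO₄³⁻] = (Ksp/[Ba²⁺]^3)^(1/2) = 3.7×10⁻¹⁴ M
The smaller threshold [PO₄³⁻] is reached first, so Ba₃(PO₄)₂ precipitates first.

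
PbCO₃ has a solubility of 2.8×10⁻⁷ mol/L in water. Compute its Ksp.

Ksp = 7.8×10⁻¹⁴

PbCO₃(s) ⇌ Pb²⁺(aq) + CO₃²⁻(aq)
With molar solubility s: [Pb²⁺] = s, [CO₃²⁻] = s.
Ksp = [Pb²⁺][CO₃²⁻] = s · s = s^2
Ksp = (2.8×10⁻⁷)^2 = 7.8×10⁻¹⁴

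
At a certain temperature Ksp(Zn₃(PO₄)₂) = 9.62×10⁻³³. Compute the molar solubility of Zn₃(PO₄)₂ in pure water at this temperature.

Zn₃(PO₄)₂(s) ⇌ 3 Zn²⁺(aq) + 2 PO₄³⁻(aq)
Let s be the molar solubility. Then [Zn²⁺] = 3s and [PO₄³⁻] = 2s.
Ksp = [Zn²⁺]^3[PO₄³⁻]^2 = (3s)^3 · (2s)^2 = 108s^5
108s^5 = 9.62×10⁻³³  ⇒  s^5 = 8.91×10⁻³⁵
Taking the 5th root, s = 1.55×10⁻⁷ mol L⁻¹.

1.55×10⁻⁷ M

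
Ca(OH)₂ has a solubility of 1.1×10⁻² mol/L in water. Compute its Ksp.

Ca(OH)₂(s) ⇌ Ca²⁺(aq) + 2 OH⁻(aq)
If s mol/L of Ca(OH)₂ dissolves, [Ca²⁺] = s and [OH⁻] = 2s.
Ksp = [Ca²⁺][OH⁻]^2 = s · (2s)^2 = 4s^3
Ksp = 4 × (1.1×10⁻²)^3 = 5.3×10⁻⁶

Ksp = 5.3×10⁻⁶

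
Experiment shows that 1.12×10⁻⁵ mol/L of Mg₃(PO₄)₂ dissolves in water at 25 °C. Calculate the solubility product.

Ksp = 1.90×10⁻²³

Mg₃(PO₄)₂(s) ⇌ 3 Mg²⁺(aq) + 2 PO₄³⁻(aq)
With molar solubility s: [Mg²⁺] = 3s, [PO₄³⁻] = 2s.
Ksp = [Mg²⁺]^3[PO₄³⁻]^2 = (3s)^3 · (2s)^2 = 108s^5
Ksp = 108 × (1.12×10⁻⁵)^5 = 1.90×10⁻²³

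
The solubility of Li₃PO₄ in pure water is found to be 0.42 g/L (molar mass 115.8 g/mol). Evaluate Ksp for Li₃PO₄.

Ksp = 4.7×10⁻⁹

Convert to molarity: s = 0.42 / 115.8 = 3.627×10⁻³ mol/L
Li₃PO₄(s) ⇌ 3 Li⁺(aq) + PO₄³⁻(aq)
Call the molar solubility s, so that [Li⁺] = 3s and [PO₄³⁻] = s.
Ksp = [Li⁺]^3[PO₄³⁻] = (3s)^3 · s = 27s^4
Ksp = 27 × (3.627×10⁻³)^4 = 4.7×10⁻⁹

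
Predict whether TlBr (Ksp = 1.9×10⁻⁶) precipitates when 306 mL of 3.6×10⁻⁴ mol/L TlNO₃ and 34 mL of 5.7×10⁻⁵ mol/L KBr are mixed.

No

The combined volume is 340 mL.
[Tl⁺] = (3.6×10⁻⁴)(306)/340 = 3.2×10⁻⁴ mol/L
[Br⁻] = (5.7×10⁻⁵)(34)/340 = 5.7×10⁻⁶ mol/L
Q = [Tl⁺][Br⁻] = 1.8×10⁻⁹
Since Q (1.8×10⁻⁹) is less than Ksp (1.9×10⁻⁶), no TlBr precipitates.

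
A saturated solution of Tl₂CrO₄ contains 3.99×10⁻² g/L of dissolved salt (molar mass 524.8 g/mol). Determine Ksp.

s = (3.99×10⁻² g L⁻¹)/(524.8 g mol⁻¹) = 7.6029×10⁻⁵ M
Tl₂CrO₄(s) ⇌ 2 Tl⁺(aq) + CrO₄²⁻(aq)
Call the molar solubility s, so that [Tl⁺] = 2s and [CrO₄²⁻] = s.
Ksp = [Tl⁺]^2[CrO₄²⁻] = (2s)^2 · s = 4s^3
Ksp = 4 × (7.6029×10⁻⁵)^3 = 1.76×10⁻¹²

Ksp = 1.76×10⁻¹²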